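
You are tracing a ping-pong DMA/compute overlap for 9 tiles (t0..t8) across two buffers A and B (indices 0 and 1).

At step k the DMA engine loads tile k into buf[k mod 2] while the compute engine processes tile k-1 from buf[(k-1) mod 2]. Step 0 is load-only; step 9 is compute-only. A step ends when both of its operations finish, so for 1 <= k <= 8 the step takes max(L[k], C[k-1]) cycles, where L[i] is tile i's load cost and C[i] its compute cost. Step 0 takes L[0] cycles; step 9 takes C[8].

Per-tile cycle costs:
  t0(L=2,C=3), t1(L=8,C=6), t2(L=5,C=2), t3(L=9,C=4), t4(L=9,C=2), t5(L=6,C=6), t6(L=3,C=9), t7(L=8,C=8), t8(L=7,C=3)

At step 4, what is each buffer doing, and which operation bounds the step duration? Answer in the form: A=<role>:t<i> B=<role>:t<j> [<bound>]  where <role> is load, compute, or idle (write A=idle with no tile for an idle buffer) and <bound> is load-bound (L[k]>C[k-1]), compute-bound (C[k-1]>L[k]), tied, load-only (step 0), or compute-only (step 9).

step 4: A=load:t4 B=compute:t3 [load-bound]

step 0: L[0]=2 → dur=2, Σ=2 | A=load:t0 B=idle [load-only]
step 1: L[1]=8 C[0]=3 → dur=8, Σ=10 | A=compute:t0 B=load:t1 [load-bound]
step 2: L[2]=5 C[1]=6 → dur=6, Σ=16 | A=load:t2 B=compute:t1 [compute-bound]
step 3: L[3]=9 C[2]=2 → dur=9, Σ=25 | A=compute:t2 B=load:t3 [load-bound]
step 4: L[4]=9 C[3]=4 → dur=9, Σ=34 | A=load:t4 B=compute:t3 [load-bound]
step 5: L[5]=6 C[4]=2 → dur=6, Σ=40 | A=compute:t4 B=load:t5 [load-bound]
step 6: L[6]=3 C[5]=6 → dur=6, Σ=46 | A=load:t6 B=compute:t5 [compute-bound]
step 7: L[7]=8 C[6]=9 → dur=9, Σ=55 | A=compute:t6 B=load:t7 [compute-bound]
step 8: L[8]=7 C[7]=8 → dur=8, Σ=63 | A=load:t8 B=compute:t7 [compute-bound]
step 9: C[8]=3 → dur=3, Σ=66 | A=compute:t8 B=idle [compute-only]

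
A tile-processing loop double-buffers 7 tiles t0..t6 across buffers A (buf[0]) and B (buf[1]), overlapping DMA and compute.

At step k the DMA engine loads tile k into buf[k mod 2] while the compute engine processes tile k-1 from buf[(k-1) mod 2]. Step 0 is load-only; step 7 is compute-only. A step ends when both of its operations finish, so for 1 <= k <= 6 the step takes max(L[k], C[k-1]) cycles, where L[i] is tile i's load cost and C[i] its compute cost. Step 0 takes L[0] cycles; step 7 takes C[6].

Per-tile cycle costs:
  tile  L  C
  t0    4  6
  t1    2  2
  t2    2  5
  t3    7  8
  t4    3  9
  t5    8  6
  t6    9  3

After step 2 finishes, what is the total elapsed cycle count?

end_cycle[2] = 12

step 0: L[0]=4 → dur=4, Σ=4 | A=load:t0 B=idle [load-only]
step 1: L[1]=2 C[0]=6 → dur=6, Σ=10 | A=compute:t0 B=load:t1 [compute-bound]
step 2: L[2]=2 C[1]=2 → dur=2, Σ=12 | A=load:t2 B=compute:t1 [tied]
step 3: L[3]=7 C[2]=5 → dur=7, Σ=19 | A=compute:t2 B=load:t3 [load-bound]
step 4: L[4]=3 C[3]=8 → dur=8, Σ=27 | A=load:t4 B=compute:t3 [compute-bound]
step 5: L[5]=8 C[4]=9 → dur=9, Σ=36 | A=compute:t4 B=load:t5 [compute-bound]
step 6: L[6]=9 C[5]=6 → dur=9, Σ=45 | A=load:t6 B=compute:t5 [load-bound]
step 7: C[6]=3 → dur=3, Σ=48 | A=compute:t6 B=idle [compute-only]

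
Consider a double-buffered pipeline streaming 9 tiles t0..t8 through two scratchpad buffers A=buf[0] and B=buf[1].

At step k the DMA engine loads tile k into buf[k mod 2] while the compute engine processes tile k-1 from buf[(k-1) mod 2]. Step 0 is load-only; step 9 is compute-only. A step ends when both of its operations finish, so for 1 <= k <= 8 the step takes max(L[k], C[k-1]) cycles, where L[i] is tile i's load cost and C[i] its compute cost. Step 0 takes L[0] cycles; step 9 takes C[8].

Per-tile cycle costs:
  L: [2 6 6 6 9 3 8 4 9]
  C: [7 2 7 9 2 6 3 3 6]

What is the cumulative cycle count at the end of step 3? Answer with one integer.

end_cycle[3] = 22

  0. 2=2c; end=2; A:t0 B:-
  1. max(6,7)=7c; end=9; A:t0 B:t1
  2. max(6,2)=6c; end=15; A:t2 B:t1
  3. max(6,7)=7c; end=22; A:t2 B:t3
  4. max(9,9)=9c; end=31; A:t4 B:t3
  5. max(3,2)=3c; end=34; A:t4 B:t5
  6. max(8,6)=8c; end=42; A:t6 B:t5
  7. max(4,3)=4c; end=46; A:t6 B:t7
  8. max(9,3)=9c; end=55; A:t8 B:t7
  9. 6=6c; end=61; A:t8 B:t7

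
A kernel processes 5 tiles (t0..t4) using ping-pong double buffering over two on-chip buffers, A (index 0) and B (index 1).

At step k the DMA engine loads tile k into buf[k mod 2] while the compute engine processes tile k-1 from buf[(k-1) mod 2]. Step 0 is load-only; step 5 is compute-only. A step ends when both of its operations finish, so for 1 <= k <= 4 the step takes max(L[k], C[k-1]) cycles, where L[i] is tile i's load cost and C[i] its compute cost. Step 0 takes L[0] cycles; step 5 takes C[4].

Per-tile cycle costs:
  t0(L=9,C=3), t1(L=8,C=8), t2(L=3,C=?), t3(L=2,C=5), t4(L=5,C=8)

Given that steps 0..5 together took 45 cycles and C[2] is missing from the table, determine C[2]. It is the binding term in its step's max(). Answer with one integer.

step 0 → dur = L[0]=9 = 9
step 1 → dur = max(L[1]=8, C[0]=3) = 8
step 2 → dur = max(L[2]=3, C[1]=8) = 8
step 3 → dur = max(L[3]=2, C[2]=?) = C[2]  (unknown; binding)
step 4 → dur = max(L[4]=5, C[3]=5) = 5
step 5 → dur = C[4]=8 = 8
sum of known step durations = 38
dur[3] = total - known = 45 - 38 = 7
C[2] is the binding max in step 3, so C[2] = dur[3] = 7

C[2] = 7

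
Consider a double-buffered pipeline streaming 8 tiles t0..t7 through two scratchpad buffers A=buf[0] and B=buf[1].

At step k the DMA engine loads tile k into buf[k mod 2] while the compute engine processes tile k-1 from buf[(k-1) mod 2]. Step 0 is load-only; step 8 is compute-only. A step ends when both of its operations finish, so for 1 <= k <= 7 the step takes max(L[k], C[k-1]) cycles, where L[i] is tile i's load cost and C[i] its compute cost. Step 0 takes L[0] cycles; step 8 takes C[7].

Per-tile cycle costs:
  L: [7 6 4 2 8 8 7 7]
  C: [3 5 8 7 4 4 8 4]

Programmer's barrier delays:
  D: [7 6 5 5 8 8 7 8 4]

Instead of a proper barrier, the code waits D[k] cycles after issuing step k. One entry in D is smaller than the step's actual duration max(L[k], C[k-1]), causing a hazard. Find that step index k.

[0] required=L[0]=7=7 vs D=7 ok
[1] required=max(L[1]=6,C[0]=3)=6 vs D=6 ok
[2] required=max(L[2]=4,C[1]=5)=5 vs D=5 ok
[3] required=max(L[3]=2,C[2]=8)=8 vs D=5 SHORT
[4] required=max(L[4]=8,C[3]=7)=8 vs D=8 ok
[5] required=max(L[5]=8,C[4]=4)=8 vs D=8 ok
[6] required=max(L[6]=7,C[5]=4)=7 vs D=7 ok
[7] required=max(L[7]=7,C[6]=8)=8 vs D=8 ok
[8] required=C[7]=4=4 vs D=4 ok

hazard at step 3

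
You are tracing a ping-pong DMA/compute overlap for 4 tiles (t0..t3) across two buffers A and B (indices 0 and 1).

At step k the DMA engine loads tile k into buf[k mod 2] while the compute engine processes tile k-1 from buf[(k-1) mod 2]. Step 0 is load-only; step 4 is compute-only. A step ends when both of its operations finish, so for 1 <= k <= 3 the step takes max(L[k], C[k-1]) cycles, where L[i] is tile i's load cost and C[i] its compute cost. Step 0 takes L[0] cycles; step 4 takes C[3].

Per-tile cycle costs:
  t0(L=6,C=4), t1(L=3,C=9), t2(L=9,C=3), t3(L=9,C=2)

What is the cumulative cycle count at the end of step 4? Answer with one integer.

end_cycle[4] = 30

step 0: L[0]=6 → dur=6, Σ=6 | A=load:t0 B=idle [load-only]
step 1: L[1]=3 C[0]=4 → dur=4, Σ=10 | A=compute:t0 B=load:t1 [compute-bound]
step 2: L[2]=9 C[1]=9 → dur=9, Σ=19 | A=load:t2 B=compute:t1 [tied]
step 3: L[3]=9 C[2]=3 → dur=9, Σ=28 | A=compute:t2 B=load:t3 [load-bound]
step 4: C[3]=2 → dur=2, Σ=30 | A=idle B=compute:t3 [compute-only]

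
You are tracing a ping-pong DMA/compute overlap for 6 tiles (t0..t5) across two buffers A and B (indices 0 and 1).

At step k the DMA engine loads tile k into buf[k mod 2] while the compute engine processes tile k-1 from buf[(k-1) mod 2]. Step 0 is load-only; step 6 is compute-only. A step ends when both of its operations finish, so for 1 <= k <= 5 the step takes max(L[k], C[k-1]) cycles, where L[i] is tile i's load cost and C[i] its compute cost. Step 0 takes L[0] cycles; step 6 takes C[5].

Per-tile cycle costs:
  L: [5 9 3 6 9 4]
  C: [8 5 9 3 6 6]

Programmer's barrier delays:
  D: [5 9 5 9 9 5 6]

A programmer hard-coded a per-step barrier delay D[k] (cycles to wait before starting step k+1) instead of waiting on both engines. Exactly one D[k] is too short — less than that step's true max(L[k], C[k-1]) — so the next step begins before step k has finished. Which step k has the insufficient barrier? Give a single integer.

k=0 barrier L[0]=5→5c, D[0]=5 ok
k=1 barrier max(L[1]=9,C[0]=8)→9c, D[1]=9 ok
k=2 barrier max(L[2]=3,C[1]=5)→5c, D[2]=5 ok
k=3 barrier max(L[3]=6,C[2]=9)→9c, D[3]=9 ok
k=4 barrier max(L[4]=9,C[3]=3)→9c, D[4]=9 ok
k=5 barrier max(L[5]=4,C[4]=6)→6c, D[5]=5 SHORT
k=6 barrier C[5]=6→6c, D[6]=6 ok

hazard at step 5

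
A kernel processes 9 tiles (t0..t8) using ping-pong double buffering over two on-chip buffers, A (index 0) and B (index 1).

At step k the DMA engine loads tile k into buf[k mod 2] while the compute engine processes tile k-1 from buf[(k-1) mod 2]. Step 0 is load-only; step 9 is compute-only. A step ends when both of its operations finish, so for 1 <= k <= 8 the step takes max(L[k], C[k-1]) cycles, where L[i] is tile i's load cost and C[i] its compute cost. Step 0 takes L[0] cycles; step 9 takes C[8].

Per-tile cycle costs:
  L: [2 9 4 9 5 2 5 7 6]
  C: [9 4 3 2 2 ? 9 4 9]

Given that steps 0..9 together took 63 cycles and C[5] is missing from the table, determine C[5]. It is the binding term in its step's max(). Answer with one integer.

C[5] = 8

step 0 | dur = L[0]=2 = 2
step 1 | dur = max(L[1]=9, C[0]=9) = 9
step 2 | dur = max(L[2]=4, C[1]=4) = 4
step 3 | dur = max(L[3]=9, C[2]=3) = 9
step 4 | dur = max(L[4]=5, C[3]=2) = 5
step 5 | dur = max(L[5]=2, C[4]=2) = 2
step 6 | dur = max(L[6]=5, C[5]=?) = C[5]  (unknown; binding)
step 7 | dur = max(L[7]=7, C[6]=9) = 9
step 8 | dur = max(L[8]=6, C[7]=4) = 6
step 9 | dur = C[8]=9 = 9
sum of known step durations = 55
dur[6] = total - known = 63 - 55 = 8
C[5] is the binding max in step 6, so C[5] = dur[6] = 8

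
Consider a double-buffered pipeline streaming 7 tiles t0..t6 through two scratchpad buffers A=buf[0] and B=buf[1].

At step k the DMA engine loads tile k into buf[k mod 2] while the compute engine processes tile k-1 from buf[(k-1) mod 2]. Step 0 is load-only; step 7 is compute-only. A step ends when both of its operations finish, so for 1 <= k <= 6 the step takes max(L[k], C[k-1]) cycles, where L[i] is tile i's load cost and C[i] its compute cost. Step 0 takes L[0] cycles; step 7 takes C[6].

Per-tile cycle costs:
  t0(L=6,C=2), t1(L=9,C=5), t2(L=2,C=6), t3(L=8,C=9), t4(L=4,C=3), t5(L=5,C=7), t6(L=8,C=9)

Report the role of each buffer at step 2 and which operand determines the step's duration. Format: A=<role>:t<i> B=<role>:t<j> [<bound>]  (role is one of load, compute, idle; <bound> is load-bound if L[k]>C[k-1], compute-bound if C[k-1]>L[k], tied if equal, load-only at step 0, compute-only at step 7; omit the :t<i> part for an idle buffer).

  0. 6=6c; end=6; A:t0 B:-
  1. max(9,2)=9c; end=15; A:t0 B:t1
  2. max(2,5)=5c; end=20; A:t2 B:t1
  3. max(8,6)=8c; end=28; A:t2 B:t3
  4. max(4,9)=9c; end=37; A:t4 B:t3
  5. max(5,3)=5c; end=42; A:t4 B:t5
  6. max(8,7)=8c; end=50; A:t6 B:t5
  7. 9=9c; end=59; A:t6 B:t5

step 2: A=load:t2 B=compute:t1 [compute-bound]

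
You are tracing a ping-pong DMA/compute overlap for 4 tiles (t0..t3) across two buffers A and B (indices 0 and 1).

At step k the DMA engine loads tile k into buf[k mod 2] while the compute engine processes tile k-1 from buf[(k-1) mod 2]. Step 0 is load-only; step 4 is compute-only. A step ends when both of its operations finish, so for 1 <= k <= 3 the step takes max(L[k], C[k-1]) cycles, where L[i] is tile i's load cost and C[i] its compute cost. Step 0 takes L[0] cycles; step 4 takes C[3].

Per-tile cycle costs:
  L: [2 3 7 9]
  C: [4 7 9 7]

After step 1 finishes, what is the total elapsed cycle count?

end_cycle[1] = 6

step 0: L[0]=2 → dur=2, Σ=2 | A=load:t0 B=idle [load-only]
step 1: L[1]=3 C[0]=4 → dur=4, Σ=6 | A=compute:t0 B=load:t1 [compute-bound]
step 2: L[2]=7 C[1]=7 → dur=7, Σ=13 | A=load:t2 B=compute:t1 [tied]
step 3: L[3]=9 C[2]=9 → dur=9, Σ=22 | A=compute:t2 B=load:t3 [tied]
step 4: C[3]=7 → dur=7, Σ=29 | A=idle B=compute:t3 [compute-only]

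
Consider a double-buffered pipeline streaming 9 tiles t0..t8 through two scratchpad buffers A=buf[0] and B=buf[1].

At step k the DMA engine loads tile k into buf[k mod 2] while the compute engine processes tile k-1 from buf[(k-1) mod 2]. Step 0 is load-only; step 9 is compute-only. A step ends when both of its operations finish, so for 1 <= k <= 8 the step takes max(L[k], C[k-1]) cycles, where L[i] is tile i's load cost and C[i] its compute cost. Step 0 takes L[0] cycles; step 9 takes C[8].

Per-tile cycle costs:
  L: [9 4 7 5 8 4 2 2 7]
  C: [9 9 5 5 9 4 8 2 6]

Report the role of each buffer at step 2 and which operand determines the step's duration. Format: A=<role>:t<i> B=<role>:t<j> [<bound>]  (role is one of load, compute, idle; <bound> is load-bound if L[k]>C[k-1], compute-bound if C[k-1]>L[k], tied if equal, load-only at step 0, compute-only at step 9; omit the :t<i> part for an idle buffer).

  0. 9=9c; end=9; A:t0 B:-
  1. max(4,9)=9c; end=18; A:t0 B:t1
  2. max(7,9)=9c; end=27; A:t2 B:t1
  3. max(5,5)=5c; end=32; A:t2 B:t3
  4. max(8,5)=8c; end=40; A:t4 B:t3
  5. max(4,9)=9c; end=49; A:t4 B:t5
  6. max(2,4)=4c; end=53; A:t6 B:t5
  7. max(2,8)=8c; end=61; A:t6 B:t7
  8. max(7,2)=7c; end=68; A:t8 B:t7
  9. 6=6c; end=74; A:t8 B:t7

step 2: A=load:t2 B=compute:t1 [compute-bound]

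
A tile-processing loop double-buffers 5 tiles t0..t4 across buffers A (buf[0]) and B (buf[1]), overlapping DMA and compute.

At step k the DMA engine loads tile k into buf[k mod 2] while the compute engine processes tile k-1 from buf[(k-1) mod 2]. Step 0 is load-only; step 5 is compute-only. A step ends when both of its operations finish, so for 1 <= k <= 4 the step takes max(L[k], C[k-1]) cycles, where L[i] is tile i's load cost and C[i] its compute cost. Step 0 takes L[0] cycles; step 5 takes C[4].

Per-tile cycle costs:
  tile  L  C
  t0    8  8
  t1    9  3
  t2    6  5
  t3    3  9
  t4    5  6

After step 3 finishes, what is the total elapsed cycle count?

  0. 8=8c; end=8; A:t0 B:-
  1. max(9,8)=9c; end=17; A:t0 B:t1
  2. max(6,3)=6c; end=23; A:t2 B:t1
  3. max(3,5)=5c; end=28; A:t2 B:t3
  4. max(5,9)=9c; end=37; A:t4 B:t3
  5. 6=6c; end=43; A:t4 B:t3

end_cycle[3] = 28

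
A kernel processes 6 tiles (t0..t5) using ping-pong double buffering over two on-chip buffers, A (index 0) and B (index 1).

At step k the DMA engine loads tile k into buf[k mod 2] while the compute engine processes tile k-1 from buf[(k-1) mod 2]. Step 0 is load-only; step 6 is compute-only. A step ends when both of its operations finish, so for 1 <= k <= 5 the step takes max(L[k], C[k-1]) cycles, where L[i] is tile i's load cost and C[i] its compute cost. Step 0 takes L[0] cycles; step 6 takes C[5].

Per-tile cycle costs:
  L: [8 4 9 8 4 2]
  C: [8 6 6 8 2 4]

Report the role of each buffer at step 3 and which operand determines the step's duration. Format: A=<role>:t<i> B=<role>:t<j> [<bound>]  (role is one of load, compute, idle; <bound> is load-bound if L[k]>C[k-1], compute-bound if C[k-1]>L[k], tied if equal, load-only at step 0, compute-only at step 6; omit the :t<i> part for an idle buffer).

  0. 8=8c; end=8; A:t0 B:-
  1. max(4,8)=8c; end=16; A:t0 B:t1
  2. max(9,6)=9c; end=25; A:t2 B:t1
  3. max(8,6)=8c; end=33; A:t2 B:t3
  4. max(4,8)=8c; end=41; A:t4 B:t3
  5. max(2,2)=2c; end=43; A:t4 B:t5
  6. 4=4c; end=47; A:t4 B:t5

step 3: A=compute:t2 B=load:t3 [load-bound]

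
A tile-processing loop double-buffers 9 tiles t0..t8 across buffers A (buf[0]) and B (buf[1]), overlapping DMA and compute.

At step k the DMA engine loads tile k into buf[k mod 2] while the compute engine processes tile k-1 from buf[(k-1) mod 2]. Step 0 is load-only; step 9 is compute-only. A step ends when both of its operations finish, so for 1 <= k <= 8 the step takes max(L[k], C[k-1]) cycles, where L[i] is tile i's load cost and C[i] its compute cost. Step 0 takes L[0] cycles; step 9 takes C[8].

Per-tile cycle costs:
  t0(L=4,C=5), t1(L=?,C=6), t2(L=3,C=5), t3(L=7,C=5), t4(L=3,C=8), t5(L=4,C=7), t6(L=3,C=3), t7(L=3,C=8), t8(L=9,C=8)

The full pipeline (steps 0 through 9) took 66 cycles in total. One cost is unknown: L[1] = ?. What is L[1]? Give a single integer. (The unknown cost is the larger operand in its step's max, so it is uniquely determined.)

step 0 → dur = L[0]=4 = 4
step 1 → dur = max(L[1]=?, C[0]=5) = L[1]  (unknown; binding)
step 2 → dur = max(L[2]=3, C[1]=6) = 6
step 3 → dur = max(L[3]=7, C[2]=5) = 7
step 4 → dur = max(L[4]=3, C[3]=5) = 5
step 5 → dur = max(L[5]=4, C[4]=8) = 8
step 6 → dur = max(L[6]=3, C[5]=7) = 7
step 7 → dur = max(L[7]=3, C[6]=3) = 3
step 8 → dur = max(L[8]=9, C[7]=8) = 9
step 9 → dur = C[8]=8 = 8
sum of known step durations = 57
dur[1] = total - known = 66 - 57 = 9
L[1] is the binding max in step 1, so L[1] = dur[1] = 9

L[1] = 9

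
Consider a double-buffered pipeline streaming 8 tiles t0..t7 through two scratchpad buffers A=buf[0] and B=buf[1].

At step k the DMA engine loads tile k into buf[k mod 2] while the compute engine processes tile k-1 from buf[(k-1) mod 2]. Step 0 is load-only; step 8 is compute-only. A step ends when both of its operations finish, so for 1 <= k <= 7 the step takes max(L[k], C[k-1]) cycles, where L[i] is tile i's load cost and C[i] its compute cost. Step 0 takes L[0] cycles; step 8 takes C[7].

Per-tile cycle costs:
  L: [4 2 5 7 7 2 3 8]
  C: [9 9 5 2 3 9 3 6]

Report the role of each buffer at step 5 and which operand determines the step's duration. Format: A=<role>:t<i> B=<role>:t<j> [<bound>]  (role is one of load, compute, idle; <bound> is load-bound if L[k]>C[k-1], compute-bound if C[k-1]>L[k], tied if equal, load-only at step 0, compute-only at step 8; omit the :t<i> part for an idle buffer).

k=0 load=t0/4c comp=- wait=4 total=4
k=1 load=t1/2c comp=t0/9c wait=9 total=13
k=2 load=t2/5c comp=t1/9c wait=9 total=22
k=3 load=t3/7c comp=t2/5c wait=7 total=29
k=4 load=t4/7c comp=t3/2c wait=7 total=36
k=5 load=t5/2c comp=t4/3c wait=3 total=39
k=6 load=t6/3c comp=t5/9c wait=9 total=48
k=7 load=t7/8c comp=t6/3c wait=8 total=56
k=8 load=- comp=t7/6c wait=6 total=62

step 5: A=compute:t4 B=load:t5 [compute-bound]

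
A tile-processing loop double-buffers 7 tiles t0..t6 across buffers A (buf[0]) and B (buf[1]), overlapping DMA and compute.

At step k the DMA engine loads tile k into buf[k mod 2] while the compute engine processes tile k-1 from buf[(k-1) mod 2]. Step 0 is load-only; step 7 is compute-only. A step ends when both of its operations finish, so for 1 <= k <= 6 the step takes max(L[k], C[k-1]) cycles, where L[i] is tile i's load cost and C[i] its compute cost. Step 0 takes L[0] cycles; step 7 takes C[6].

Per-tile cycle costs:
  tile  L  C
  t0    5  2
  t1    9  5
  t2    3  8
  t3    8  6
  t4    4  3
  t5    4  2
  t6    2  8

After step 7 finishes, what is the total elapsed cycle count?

k=0 load=t0/5c comp=- wait=5 total=5
k=1 load=t1/9c comp=t0/2c wait=9 total=14
k=2 load=t2/3c comp=t1/5c wait=5 total=19
k=3 load=t3/8c comp=t2/8c wait=8 total=27
k=4 load=t4/4c comp=t3/6c wait=6 total=33
k=5 load=t5/4c comp=t4/3c wait=4 total=37
k=6 load=t6/2c comp=t5/2c wait=2 total=39
k=7 load=- comp=t6/8c wait=8 total=47

end_cycle[7] = 47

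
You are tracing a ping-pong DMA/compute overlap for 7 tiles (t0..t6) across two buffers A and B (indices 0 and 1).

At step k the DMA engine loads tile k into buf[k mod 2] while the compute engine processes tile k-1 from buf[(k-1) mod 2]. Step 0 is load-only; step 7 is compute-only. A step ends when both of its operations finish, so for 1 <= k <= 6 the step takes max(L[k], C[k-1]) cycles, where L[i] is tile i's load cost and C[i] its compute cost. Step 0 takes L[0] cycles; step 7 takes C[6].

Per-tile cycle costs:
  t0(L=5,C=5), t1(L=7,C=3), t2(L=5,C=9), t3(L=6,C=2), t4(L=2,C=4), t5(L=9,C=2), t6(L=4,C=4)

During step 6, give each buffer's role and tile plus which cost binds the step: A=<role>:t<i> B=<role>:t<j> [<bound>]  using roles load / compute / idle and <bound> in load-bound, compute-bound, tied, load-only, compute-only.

  0. 5=5c; end=5; A:t0 B:-
  1. max(7,5)=7c; end=12; A:t0 B:t1
  2. max(5,3)=5c; end=17; A:t2 B:t1
  3. max(6,9)=9c; end=26; A:t2 B:t3
  4. max(2,2)=2c; end=28; A:t4 B:t3
  5. max(9,4)=9c; end=37; A:t4 B:t5
  6. max(4,2)=4c; end=41; A:t6 B:t5
  7. 4=4c; end=45; A:t6 B:t5

step 6: A=load:t6 B=compute:t5 [load-bound]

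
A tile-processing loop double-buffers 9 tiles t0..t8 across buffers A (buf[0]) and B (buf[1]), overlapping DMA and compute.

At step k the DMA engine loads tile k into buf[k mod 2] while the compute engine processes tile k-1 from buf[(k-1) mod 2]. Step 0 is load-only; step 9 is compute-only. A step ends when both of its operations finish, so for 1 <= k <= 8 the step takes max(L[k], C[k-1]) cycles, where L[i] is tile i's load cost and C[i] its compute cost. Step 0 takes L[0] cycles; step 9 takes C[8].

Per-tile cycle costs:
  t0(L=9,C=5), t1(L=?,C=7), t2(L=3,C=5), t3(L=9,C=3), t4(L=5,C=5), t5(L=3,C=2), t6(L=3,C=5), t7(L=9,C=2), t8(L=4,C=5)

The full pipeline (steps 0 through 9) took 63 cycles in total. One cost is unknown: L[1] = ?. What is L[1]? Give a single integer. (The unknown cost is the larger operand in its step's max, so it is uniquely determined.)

L[1] = 7

step 0 = dur = L[0]=9 = 9
step 1 = dur = max(L[1]=?, C[0]=5) = L[1]  (unknown; binding)
step 2 = dur = max(L[2]=3, C[1]=7) = 7
step 3 = dur = max(L[3]=9, C[2]=5) = 9
step 4 = dur = max(L[4]=5, C[3]=3) = 5
step 5 = dur = max(L[5]=3, C[4]=5) = 5
step 6 = dur = max(L[6]=3, C[5]=2) = 3
step 7 = dur = max(L[7]=9, C[6]=5) = 9
step 8 = dur = max(L[8]=4, C[7]=2) = 4
step 9 = dur = C[8]=5 = 5
sum of known step durations = 56
dur[1] = total - known = 63 - 56 = 7
L[1] is the binding max in step 1, so L[1] = dur[1] = 7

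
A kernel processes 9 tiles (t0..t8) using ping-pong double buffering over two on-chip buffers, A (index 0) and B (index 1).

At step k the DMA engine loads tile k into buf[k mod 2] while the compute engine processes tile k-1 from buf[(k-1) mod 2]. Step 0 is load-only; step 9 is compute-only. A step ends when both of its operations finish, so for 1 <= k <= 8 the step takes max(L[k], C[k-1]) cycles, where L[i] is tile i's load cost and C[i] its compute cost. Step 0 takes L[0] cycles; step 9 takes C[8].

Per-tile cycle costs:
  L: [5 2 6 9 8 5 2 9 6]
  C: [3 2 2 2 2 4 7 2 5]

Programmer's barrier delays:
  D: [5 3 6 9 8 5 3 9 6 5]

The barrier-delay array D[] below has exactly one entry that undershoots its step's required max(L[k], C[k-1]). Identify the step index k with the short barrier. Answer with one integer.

hazard at step 6

step 0: need L[0]=5 = 5; D[0]=5 ok
step 1: need max(L[1]=2,C[0]=3) = 3; D[1]=3 ok
step 2: need max(L[2]=6,C[1]=2) = 6; D[2]=6 ok
step 3: need max(L[3]=9,C[2]=2) = 9; D[3]=9 ok
step 4: need max(L[4]=8,C[3]=2) = 8; D[4]=8 ok
step 5: need max(L[5]=5,C[4]=2) = 5; D[5]=5 ok
step 6: need max(L[6]=2,C[5]=4) = 4; D[6]=3 SHORT
step 7: need max(L[7]=9,C[6]=7) = 9; D[7]=9 ok
step 8: need max(L[8]=6,C[7]=2) = 6; D[8]=6 ok
step 9: need C[8]=5 = 5; D[9]=5 ok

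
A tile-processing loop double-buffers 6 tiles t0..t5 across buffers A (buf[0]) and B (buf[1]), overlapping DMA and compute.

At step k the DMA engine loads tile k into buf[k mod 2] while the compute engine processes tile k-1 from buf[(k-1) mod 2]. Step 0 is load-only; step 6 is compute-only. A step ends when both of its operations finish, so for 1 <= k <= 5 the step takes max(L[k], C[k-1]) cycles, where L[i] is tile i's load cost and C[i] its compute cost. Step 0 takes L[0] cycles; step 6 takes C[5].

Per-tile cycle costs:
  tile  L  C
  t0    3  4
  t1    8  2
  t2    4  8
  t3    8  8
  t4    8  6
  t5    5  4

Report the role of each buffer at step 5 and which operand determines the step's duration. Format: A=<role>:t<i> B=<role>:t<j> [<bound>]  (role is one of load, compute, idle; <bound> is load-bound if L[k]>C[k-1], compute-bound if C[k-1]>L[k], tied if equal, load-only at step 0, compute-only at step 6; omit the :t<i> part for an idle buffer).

step 5: A=compute:t4 B=load:t5 [compute-bound]

k=0 load=t0/3c comp=- wait=3 total=3
k=1 load=t1/8c comp=t0/4c wait=8 total=11
k=2 load=t2/4c comp=t1/2c wait=4 total=15
k=3 load=t3/8c comp=t2/8c wait=8 total=23
k=4 load=t4/8c comp=t3/8c wait=8 total=31
k=5 load=t5/5c comp=t4/6c wait=6 total=37
k=6 load=- comp=t5/4c wait=4 total=41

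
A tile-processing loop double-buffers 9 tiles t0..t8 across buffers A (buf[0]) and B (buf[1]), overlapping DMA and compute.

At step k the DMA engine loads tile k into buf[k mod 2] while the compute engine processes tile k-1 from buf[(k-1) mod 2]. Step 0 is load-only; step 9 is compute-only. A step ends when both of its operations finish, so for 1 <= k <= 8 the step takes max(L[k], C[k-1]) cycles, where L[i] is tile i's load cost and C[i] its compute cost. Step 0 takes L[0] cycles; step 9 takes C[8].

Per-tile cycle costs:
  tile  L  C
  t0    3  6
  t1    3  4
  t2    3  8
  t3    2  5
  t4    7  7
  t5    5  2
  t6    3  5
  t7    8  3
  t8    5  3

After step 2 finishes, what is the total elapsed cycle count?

k=0 load=t0/3c comp=- wait=3 total=3
k=1 load=t1/3c comp=t0/6c wait=6 total=9
k=2 load=t2/3c comp=t1/4c wait=4 total=13
k=3 load=t3/2c comp=t2/8c wait=8 total=21
k=4 load=t4/7c comp=t3/5c wait=7 total=28
k=5 load=t5/5c comp=t4/7c wait=7 total=35
k=6 load=t6/3c comp=t5/2c wait=3 total=38
k=7 load=t7/8c comp=t6/5c wait=8 total=46
k=8 load=t8/5c comp=t7/3c wait=5 total=51
k=9 load=- comp=t8/3c wait=3 total=54

end_cycle[2] = 13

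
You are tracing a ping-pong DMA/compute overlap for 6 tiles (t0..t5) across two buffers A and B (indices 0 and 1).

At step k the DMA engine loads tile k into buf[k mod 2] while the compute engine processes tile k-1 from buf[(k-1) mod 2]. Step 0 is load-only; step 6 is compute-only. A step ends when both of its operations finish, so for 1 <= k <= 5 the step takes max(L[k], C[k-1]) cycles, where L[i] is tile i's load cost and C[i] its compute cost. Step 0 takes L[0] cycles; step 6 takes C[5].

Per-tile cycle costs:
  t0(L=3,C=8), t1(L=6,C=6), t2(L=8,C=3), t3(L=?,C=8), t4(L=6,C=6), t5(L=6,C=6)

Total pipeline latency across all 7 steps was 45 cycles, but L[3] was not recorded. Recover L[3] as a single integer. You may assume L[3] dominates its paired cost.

step 0: dur = L[0]=3 = 3
step 1: dur = max(L[1]=6, C[0]=8) = 8
step 2: dur = max(L[2]=8, C[1]=6) = 8
step 3: dur = max(L[3]=?, C[2]=3) = L[3]  (unknown; binding)
step 4: dur = max(L[4]=6, C[3]=8) = 8
step 5: dur = max(L[5]=6, C[4]=6) = 6
step 6: dur = C[5]=6 = 6
sum of known step durations = 39
dur[3] = total - known = 45 - 39 = 6
L[3] is the binding max in step 3, so L[3] = dur[3] = 6

L[3] = 6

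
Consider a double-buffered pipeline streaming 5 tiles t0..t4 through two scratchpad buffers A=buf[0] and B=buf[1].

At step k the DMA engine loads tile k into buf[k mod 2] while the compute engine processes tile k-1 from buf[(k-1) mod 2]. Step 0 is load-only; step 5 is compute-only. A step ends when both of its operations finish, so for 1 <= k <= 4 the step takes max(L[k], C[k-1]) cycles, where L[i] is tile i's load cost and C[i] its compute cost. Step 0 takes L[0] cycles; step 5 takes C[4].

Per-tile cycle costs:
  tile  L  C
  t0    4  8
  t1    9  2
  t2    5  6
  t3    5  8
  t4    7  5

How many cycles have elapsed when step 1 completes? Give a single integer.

end_cycle[1] = 13

[0] DMA t0→A (4c) ∥ CU idle ⇒ 4c, clock 4
[1] DMA t1→B (9c) ∥ CU A:t0 (8c) ⇒ 9c, clock 13
[2] DMA t2→A (5c) ∥ CU B:t1 (2c) ⇒ 5c, clock 18
[3] DMA t3→B (5c) ∥ CU A:t2 (6c) ⇒ 6c, clock 24
[4] DMA t4→A (7c) ∥ CU B:t3 (8c) ⇒ 8c, clock 32
[5] DMA idle ∥ CU A:t4 (5c) ⇒ 5c, clock 37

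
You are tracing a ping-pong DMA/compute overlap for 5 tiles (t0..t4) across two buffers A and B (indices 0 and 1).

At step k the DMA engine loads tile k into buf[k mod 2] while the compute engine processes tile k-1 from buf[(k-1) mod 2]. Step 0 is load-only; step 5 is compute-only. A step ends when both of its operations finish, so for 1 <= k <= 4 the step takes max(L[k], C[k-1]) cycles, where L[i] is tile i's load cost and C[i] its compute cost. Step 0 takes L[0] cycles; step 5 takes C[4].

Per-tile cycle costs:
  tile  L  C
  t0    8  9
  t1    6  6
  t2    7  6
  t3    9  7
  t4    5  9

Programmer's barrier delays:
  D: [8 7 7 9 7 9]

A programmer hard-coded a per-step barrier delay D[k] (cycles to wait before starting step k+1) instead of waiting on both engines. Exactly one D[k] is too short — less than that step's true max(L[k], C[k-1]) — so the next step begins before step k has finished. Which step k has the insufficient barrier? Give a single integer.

[0] required=L[0]=8=8 vs D=8 ok
[1] required=max(L[1]=6,C[0]=9)=9 vs D=7 SHORT
[2] required=max(L[2]=7,C[1]=6)=7 vs D=7 ok
[3] required=max(L[3]=9,C[2]=6)=9 vs D=9 ok
[4] required=max(L[4]=5,C[3]=7)=7 vs D=7 ok
[5] required=C[4]=9=9 vs D=9 ok

hazard at step 1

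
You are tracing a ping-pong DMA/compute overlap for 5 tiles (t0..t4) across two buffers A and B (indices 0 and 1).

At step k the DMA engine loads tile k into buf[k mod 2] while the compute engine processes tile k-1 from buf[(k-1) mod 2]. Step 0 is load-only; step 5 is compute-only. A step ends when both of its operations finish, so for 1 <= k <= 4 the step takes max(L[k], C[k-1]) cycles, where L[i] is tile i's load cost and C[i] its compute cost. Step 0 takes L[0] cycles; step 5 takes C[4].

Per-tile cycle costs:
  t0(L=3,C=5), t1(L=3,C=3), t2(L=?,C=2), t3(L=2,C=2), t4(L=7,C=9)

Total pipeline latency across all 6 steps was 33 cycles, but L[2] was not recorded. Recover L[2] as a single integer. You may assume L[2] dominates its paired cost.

L[2] = 7

step 0 | dur = L[0]=3 = 3
step 1 | dur = max(L[1]=3, C[0]=5) = 5
step 2 | dur = max(L[2]=?, C[1]=3) = L[2]  (unknown; binding)
step 3 | dur = max(L[3]=2, C[2]=2) = 2
step 4 | dur = max(L[4]=7, C[3]=2) = 7
step 5 | dur = C[4]=9 = 9
sum of known step durations = 26
dur[2] = total - known = 33 - 26 = 7
L[2] is the binding max in step 2, so L[2] = dur[2] = 7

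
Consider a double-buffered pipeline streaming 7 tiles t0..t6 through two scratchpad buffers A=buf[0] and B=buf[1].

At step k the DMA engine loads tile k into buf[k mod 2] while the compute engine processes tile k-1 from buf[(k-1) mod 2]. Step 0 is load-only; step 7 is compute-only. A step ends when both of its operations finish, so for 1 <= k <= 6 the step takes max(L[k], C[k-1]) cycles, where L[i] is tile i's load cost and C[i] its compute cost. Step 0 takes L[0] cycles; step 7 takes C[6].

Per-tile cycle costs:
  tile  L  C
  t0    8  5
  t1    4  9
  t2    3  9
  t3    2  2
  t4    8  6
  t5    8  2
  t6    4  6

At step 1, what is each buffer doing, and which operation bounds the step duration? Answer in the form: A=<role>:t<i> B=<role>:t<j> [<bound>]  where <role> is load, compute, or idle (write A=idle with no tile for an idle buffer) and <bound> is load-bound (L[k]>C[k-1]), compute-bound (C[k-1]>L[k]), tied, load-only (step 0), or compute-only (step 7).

step 0: L[0]=8 → dur=8, Σ=8 | A=load:t0 B=idle [load-only]
step 1: L[1]=4 C[0]=5 → dur=5, Σ=13 | A=compute:t0 B=load:t1 [compute-bound]
step 2: L[2]=3 C[1]=9 → dur=9, Σ=22 | A=load:t2 B=compute:t1 [compute-bound]
step 3: L[3]=2 C[2]=9 → dur=9, Σ=31 | A=compute:t2 B=load:t3 [compute-bound]
step 4: L[4]=8 C[3]=2 → dur=8, Σ=39 | A=load:t4 B=compute:t3 [load-bound]
step 5: L[5]=8 C[4]=6 → dur=8, Σ=47 | A=compute:t4 B=load:t5 [load-bound]
step 6: L[6]=4 C[5]=2 → dur=4, Σ=51 | A=load:t6 B=compute:t5 [load-bound]
step 7: C[6]=6 → dur=6, Σ=57 | A=compute:t6 B=idle [compute-only]

step 1: A=compute:t0 B=load:t1 [compute-bound]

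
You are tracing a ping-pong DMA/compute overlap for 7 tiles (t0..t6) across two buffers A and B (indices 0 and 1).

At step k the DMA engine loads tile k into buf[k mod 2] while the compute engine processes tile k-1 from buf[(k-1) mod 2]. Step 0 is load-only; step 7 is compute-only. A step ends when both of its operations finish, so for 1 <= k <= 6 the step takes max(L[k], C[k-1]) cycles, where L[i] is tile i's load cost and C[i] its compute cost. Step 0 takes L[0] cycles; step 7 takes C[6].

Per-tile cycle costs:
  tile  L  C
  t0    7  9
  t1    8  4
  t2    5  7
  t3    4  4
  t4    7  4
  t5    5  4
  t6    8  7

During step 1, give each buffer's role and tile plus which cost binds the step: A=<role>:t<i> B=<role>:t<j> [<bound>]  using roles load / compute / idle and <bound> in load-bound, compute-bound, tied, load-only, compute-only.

[0] DMA t0→A (7c) ∥ CU idle ⇒ 7c, clock 7
[1] DMA t1→B (8c) ∥ CU A:t0 (9c) ⇒ 9c, clock 16
[2] DMA t2→A (5c) ∥ CU B:t1 (4c) ⇒ 5c, clock 21
[3] DMA t3→B (4c) ∥ CU A:t2 (7c) ⇒ 7c, clock 28
[4] DMA t4→A (7c) ∥ CU B:t3 (4c) ⇒ 7c, clock 35
[5] DMA t5→B (5c) ∥ CU A:t4 (4c) ⇒ 5c, clock 40
[6] DMA t6→A (8c) ∥ CU B:t5 (4c) ⇒ 8c, clock 48
[7] DMA idle ∥ CU A:t6 (7c) ⇒ 7c, clock 55

step 1: A=compute:t0 B=load:t1 [compute-bound]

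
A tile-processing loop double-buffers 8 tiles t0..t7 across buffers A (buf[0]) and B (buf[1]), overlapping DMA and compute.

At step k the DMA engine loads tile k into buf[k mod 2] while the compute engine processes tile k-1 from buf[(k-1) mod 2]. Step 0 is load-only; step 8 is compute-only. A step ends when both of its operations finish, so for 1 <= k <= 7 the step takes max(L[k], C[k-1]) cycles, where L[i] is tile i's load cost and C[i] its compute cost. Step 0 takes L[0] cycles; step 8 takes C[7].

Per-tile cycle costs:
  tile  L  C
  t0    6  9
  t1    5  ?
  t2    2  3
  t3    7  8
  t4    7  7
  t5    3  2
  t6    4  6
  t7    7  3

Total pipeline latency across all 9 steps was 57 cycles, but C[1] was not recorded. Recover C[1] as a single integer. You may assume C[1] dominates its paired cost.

C[1] = 6

step 0 | dur = L[0]=6 = 6
step 1 | dur = max(L[1]=5, C[0]=9) = 9
step 2 | dur = max(L[2]=2, C[1]=?) = C[1]  (unknown; binding)
step 3 | dur = max(L[3]=7, C[2]=3) = 7
step 4 | dur = max(L[4]=7, C[3]=8) = 8
step 5 | dur = max(L[5]=3, C[4]=7) = 7
step 6 | dur = max(L[6]=4, C[5]=2) = 4
step 7 | dur = max(L[7]=7, C[6]=6) = 7
step 8 | dur = C[7]=3 = 3
sum of known step durations = 51
dur[2] = total - known = 57 - 51 = 6
C[1] is the binding max in step 2, so C[1] = dur[2] = 6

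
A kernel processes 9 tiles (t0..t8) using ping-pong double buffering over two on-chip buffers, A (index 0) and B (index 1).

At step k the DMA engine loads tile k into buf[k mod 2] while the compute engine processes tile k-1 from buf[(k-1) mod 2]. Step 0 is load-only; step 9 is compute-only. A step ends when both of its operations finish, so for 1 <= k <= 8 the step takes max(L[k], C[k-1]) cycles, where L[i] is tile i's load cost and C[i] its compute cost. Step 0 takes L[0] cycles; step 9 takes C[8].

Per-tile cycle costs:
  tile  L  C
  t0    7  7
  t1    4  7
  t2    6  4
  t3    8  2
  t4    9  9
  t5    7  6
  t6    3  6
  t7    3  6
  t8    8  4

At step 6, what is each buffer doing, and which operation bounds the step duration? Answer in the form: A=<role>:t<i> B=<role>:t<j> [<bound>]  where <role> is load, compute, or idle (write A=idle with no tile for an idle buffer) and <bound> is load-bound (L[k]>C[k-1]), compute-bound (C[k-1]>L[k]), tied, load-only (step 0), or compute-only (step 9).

[0] DMA t0→A (7c) ∥ CU idle ⇒ 7c, clock 7
[1] DMA t1→B (4c) ∥ CU A:t0 (7c) ⇒ 7c, clock 14
[2] DMA t2→A (6c) ∥ CU B:t1 (7c) ⇒ 7c, clock 21
[3] DMA t3→B (8c) ∥ CU A:t2 (4c) ⇒ 8c, clock 29
[4] DMA t4→A (9c) ∥ CU B:t3 (2c) ⇒ 9c, clock 38
[5] DMA t5→B (7c) ∥ CU A:t4 (9c) ⇒ 9c, clock 47
[6] DMA t6→A (3c) ∥ CU B:t5 (6c) ⇒ 6c, clock 53
[7] DMA t7→B (3c) ∥ CU A:t6 (6c) ⇒ 6c, clock 59
[8] DMA t8→A (8c) ∥ CU B:t7 (6c) ⇒ 8c, clock 67
[9] DMA idle ∥ CU A:t8 (4c) ⇒ 4c, clock 71

step 6: A=load:t6 B=compute:t5 [compute-bound]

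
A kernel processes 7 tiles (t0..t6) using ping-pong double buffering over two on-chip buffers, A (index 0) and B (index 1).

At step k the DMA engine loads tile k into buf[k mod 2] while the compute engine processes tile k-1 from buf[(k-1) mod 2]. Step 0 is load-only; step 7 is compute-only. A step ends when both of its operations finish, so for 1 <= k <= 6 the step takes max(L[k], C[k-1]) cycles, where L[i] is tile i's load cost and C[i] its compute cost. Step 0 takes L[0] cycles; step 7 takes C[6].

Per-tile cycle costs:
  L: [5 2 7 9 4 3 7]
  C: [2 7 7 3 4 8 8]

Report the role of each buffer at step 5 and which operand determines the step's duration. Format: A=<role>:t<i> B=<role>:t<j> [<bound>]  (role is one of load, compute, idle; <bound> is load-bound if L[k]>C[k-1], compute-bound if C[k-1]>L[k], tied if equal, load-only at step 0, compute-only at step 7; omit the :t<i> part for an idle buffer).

step 0: L[0]=5 → dur=5, Σ=5 | A=load:t0 B=idle [load-only]
step 1: L[1]=2 C[0]=2 → dur=2, Σ=7 | A=compute:t0 B=load:t1 [tied]
step 2: L[2]=7 C[1]=7 → dur=7, Σ=14 | A=load:t2 B=compute:t1 [tied]
step 3: L[3]=9 C[2]=7 → dur=9, Σ=23 | A=compute:t2 B=load:t3 [load-bound]
step 4: L[4]=4 C[3]=3 → dur=4, Σ=27 | A=load:t4 B=compute:t3 [load-bound]
step 5: L[5]=3 C[4]=4 → dur=4, Σ=31 | A=compute:t4 B=load:t5 [compute-bound]
step 6: L[6]=7 C[5]=8 → dur=8, Σ=39 | A=load:t6 B=compute:t5 [compute-bound]
step 7: C[6]=8 → dur=8, Σ=47 | A=compute:t6 B=idle [compute-only]

step 5: A=compute:t4 B=load:t5 [compute-bound]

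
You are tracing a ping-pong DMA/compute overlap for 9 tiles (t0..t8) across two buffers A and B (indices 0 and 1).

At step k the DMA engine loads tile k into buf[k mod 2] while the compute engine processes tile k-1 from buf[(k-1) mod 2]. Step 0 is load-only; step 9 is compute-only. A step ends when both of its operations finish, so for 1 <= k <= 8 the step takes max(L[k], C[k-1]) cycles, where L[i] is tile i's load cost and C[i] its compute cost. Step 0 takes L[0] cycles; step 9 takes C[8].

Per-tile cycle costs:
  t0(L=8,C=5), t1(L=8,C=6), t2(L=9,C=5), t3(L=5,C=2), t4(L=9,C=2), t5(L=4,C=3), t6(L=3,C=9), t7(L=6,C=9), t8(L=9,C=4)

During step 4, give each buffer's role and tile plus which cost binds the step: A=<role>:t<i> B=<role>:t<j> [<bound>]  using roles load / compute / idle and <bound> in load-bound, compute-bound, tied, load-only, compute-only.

step 4: A=load:t4 B=compute:t3 [load-bound]

step 0: L[0]=8 → dur=8, Σ=8 | A=load:t0 B=idle [load-only]
step 1: L[1]=8 C[0]=5 → dur=8, Σ=16 | A=compute:t0 B=load:t1 [load-bound]
step 2: L[2]=9 C[1]=6 → dur=9, Σ=25 | A=load:t2 B=compute:t1 [load-bound]
step 3: L[3]=5 C[2]=5 → dur=5, Σ=30 | A=compute:t2 B=load:t3 [tied]
step 4: L[4]=9 C[3]=2 → dur=9, Σ=39 | A=load:t4 B=compute:t3 [load-bound]
step 5: L[5]=4 C[4]=2 → dur=4, Σ=43 | A=compute:t4 B=load:t5 [load-bound]
step 6: L[6]=3 C[5]=3 → dur=3, Σ=46 | A=load:t6 B=compute:t5 [tied]
step 7: L[7]=6 C[6]=9 → dur=9, Σ=55 | A=compute:t6 B=load:t7 [compute-bound]
step 8: L[8]=9 C[7]=9 → dur=9, Σ=64 | A=load:t8 B=compute:t7 [tied]
step 9: C[8]=4 → dur=4, Σ=68 | A=compute:t8 B=idle [compute-only]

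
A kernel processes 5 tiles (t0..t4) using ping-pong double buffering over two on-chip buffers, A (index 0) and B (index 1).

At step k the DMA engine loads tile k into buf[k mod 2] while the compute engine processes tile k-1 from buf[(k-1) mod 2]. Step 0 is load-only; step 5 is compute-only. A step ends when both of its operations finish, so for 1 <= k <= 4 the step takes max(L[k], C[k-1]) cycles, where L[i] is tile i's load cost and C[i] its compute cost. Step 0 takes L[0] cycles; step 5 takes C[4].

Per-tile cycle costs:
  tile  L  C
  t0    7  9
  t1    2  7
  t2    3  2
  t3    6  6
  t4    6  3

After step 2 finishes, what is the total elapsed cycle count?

end_cycle[2] = 23

step 0: L[0]=7 → dur=7, Σ=7 | A=load:t0 B=idle [load-only]
step 1: L[1]=2 C[0]=9 → dur=9, Σ=16 | A=compute:t0 B=load:t1 [compute-bound]
step 2: L[2]=3 C[1]=7 → dur=7, Σ=23 | A=load:t2 B=compute:t1 [compute-bound]
step 3: L[3]=6 C[2]=2 → dur=6, Σ=29 | A=compute:t2 B=load:t3 [load-bound]
step 4: L[4]=6 C[3]=6 → dur=6, Σ=35 | A=load:t4 B=compute:t3 [tied]
step 5: C[4]=3 → dur=3, Σ=38 | A=compute:t4 B=idle [compute-only]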